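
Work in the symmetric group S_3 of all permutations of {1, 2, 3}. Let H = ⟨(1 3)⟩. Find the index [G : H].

|⟨(1 3)⟩| = 2 and |G| = 6.
By Lagrange, [G : H] = |G|/|H| = 6/2 = 3.

3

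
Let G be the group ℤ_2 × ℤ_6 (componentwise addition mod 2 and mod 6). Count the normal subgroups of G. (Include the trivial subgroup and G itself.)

10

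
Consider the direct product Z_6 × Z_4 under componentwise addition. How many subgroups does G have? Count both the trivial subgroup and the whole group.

|G| = 24, so by Lagrange every subgroup order divides 24. Divisors: 1, 2, 3, 4, 6, 8, 12, 24.
Subgroups by order — order 1: 1; order 2: 3; order 3: 1; order 4: 3; order 6: 3; order 8: 1; order 12: 3; order 24: 1.
Total: 1 + 3 + 1 + 3 + 3 + 1 + 3 + 1 = 16.

16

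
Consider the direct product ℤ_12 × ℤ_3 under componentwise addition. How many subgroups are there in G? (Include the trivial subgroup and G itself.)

|G| = 36, so by Lagrange every subgroup order divides 36. Divisors: 1, 2, 3, 4, 6, 9, 12, 18, 36.
Subgroups by order — order 1: 1; order 2: 1; order 3: 4; order 4: 1; order 6: 4; order 9: 1; order 12: 4; order 18: 1; order 36: 1.
Total: 1 + 1 + 4 + 1 + 4 + 1 + 4 + 1 + 1 = 18.

18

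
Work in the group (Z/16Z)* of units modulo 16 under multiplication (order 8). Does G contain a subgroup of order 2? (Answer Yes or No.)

2 | 8. A subgroup of order 2 is {1, 15}.

Yes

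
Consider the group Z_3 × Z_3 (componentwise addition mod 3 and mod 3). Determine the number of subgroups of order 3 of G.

4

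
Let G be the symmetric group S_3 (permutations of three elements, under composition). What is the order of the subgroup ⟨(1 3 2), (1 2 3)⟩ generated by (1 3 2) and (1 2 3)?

3

|⟨(1 3 2)⟩| = 3 and |⟨(1 2 3)⟩| = 3, so |H| is a multiple of lcm(3, 3) = 3 and divides |G| = 6.
Closing under the operation: H = {e, (1 2 3), (1 3 2)}, so |H| = 3.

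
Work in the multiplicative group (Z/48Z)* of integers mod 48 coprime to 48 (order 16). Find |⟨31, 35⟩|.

8

|⟨31⟩| = 2 and |⟨35⟩| = 4, so |H| is a multiple of lcm(2, 4) = 4 and divides |G| = 16.
Closing under the operation: H = {1, 5, 7, 11, 25, 29, 31, 35}, so |H| = 8.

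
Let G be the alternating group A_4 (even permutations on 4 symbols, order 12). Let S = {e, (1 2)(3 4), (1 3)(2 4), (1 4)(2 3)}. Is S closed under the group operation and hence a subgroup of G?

Yes

|S| = 4 divides |G| = 12, consistent with Lagrange.
S contains the identity, every element's inverse is in S, and S is closed under ∘: it is a subgroup.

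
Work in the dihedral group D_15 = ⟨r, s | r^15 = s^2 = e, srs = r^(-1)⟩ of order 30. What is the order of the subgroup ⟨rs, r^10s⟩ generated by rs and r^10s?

|⟨rs⟩| = 2 and |⟨r^10s⟩| = 2, so |H| is a multiple of lcm(2, 2) = 2 and divides |G| = 30.
Closing under the operation: H = {e, r^3, r^6, r^9, r^12, rs, r^4s, r^7s, r^10s, r^13s}, so |H| = 10.

10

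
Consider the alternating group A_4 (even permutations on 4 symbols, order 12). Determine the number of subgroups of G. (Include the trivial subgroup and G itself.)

|G| = 12, so by Lagrange every subgroup order divides 12. Divisors: 1, 2, 3, 4, 6, 12.
Subgroups by order — order 1: 1; order 2: 3; order 3: 4; order 4: 1; order 6: 0; order 12: 1.
Total: 1 + 3 + 4 + 1 + 0 + 1 = 10.

10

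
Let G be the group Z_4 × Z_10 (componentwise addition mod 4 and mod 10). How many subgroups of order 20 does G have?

3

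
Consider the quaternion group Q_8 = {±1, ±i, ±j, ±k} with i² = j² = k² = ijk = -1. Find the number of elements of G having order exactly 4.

6

The elements of order 4 are: i, -i, j, -j, k, -k.
That's 6.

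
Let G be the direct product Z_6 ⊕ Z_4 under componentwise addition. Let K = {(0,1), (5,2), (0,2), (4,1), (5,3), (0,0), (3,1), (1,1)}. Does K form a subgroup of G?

(0,1) ∈ K but its inverse (0,3) ∉ K, so K is not a subgroup.

No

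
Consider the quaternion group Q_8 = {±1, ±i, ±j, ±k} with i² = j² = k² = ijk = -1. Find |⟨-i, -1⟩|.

|⟨-i⟩| = 4 and |⟨-1⟩| = 2, so |H| is a multiple of lcm(4, 2) = 4 and divides |G| = 8.
Closing under the operation: H = {1, -1, i, -i}, so |H| = 4.

4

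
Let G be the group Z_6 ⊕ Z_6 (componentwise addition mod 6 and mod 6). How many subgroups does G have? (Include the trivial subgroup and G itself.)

|G| = 36, so by Lagrange every subgroup order divides 36. Divisors: 1, 2, 3, 4, 6, 9, 12, 18, 36.
Subgroups by order — order 1: 1; order 2: 3; order 3: 4; order 4: 1; order 6: 12; order 9: 1; order 12: 4; order 18: 3; order 36: 1.
Total: 1 + 3 + 4 + 1 + 12 + 1 + 4 + 3 + 1 = 30.

30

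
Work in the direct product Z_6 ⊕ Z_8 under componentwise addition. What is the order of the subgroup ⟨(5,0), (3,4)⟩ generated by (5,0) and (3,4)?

12

|⟨(5,0)⟩| = 6 and |⟨(3,4)⟩| = 2, so |H| is a multiple of lcm(6, 2) = 6 and divides |G| = 48.
Closing under the operation: H = {(0,0), (0,4), (1,0), (1,4), (2,0), (2,4), (3,0), (3,4), (4,0), (4,4), (5,0), (5,4)}, so |H| = 12.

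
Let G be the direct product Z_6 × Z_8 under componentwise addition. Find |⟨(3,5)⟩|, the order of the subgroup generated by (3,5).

The order of (3,5) in Z_6 × Z_8 is lcm(ord(3) in Z_6, ord(5) in Z_8).
ord(3) = 2 and ord(5) = 8, so |⟨(3,5)⟩| = lcm(2, 8) = 8.

8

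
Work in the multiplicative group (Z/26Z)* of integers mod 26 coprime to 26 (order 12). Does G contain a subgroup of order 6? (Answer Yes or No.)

Yes

6 | 12. A subgroup of order 6 is {1, 3, 9, 17, 23, 25}.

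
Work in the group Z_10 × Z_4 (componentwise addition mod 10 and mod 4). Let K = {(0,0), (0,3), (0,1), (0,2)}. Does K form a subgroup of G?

|K| = 4 divides |G| = 40, consistent with Lagrange.
K contains the identity, every element's inverse is in K, and K is closed under +: it is a subgroup.
In fact K = ⟨(0,1)⟩.

Yes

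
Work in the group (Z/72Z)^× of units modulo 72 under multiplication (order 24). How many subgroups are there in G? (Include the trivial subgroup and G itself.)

32

|G| = 24, so by Lagrange every subgroup order divides 24. Divisors: 1, 2, 3, 4, 6, 8, 12, 24.
Subgroups by order — order 1: 1; order 2: 7; order 3: 1; order 4: 7; order 6: 7; order 8: 1; order 12: 7; order 24: 1.
Total: 1 + 7 + 1 + 7 + 7 + 1 + 7 + 1 = 32.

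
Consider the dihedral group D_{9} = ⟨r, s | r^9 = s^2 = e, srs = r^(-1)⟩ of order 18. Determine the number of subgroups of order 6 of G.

3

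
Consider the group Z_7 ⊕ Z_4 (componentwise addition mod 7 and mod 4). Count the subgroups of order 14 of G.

|G| = 28 and 14 | 28, so subgroups of order 14 are possible by Lagrange.
The subgroups of order 14 are: {(0,0), (0,2), (1,0), (1,2), (2,0), (2,2), (3,0), (3,2), (4,0), (4,2), (5,0), (5,2), (6,0), (6,2)}.
So G has 1 subgroup of order 14.

1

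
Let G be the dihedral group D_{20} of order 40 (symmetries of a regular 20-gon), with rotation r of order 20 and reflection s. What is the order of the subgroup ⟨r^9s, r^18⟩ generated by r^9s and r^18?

|⟨r^9s⟩| = 2 and |⟨r^18⟩| = 10, so |H| is a multiple of lcm(2, 10) = 10 and divides |G| = 40.
Closing under the operation: H = {e, r^2, r^4, r^6, r^8, r^10, r^12, r^14, r^16, r^18, rs, r^3s, r^5s, r^7s, r^9s, r^11s, r^13s, r^15s, r^17s, r^19s}, so |H| = 20.

20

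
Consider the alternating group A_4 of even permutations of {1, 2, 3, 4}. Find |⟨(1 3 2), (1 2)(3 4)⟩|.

12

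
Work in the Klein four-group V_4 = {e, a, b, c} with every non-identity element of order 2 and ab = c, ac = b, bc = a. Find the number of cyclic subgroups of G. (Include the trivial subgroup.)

4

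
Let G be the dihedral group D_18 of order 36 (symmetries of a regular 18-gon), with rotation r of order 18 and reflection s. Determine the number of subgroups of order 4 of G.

|G| = 36 and 4 | 36, so subgroups of order 4 are possible by Lagrange.
The subgroups of order 4 are: {e, r^9, rs, r^10s}; {e, r^9, r^2s, r^11s}; {e, r^9, r^3s, r^12s}; {e, r^9, r^4s, r^13s}; … (9 in all).
So G has 9 subgroups of order 4.

9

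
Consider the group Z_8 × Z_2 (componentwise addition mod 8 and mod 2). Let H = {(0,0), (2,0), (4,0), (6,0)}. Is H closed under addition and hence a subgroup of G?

Yes

|H| = 4 divides |G| = 16, consistent with Lagrange.
H contains the identity, every element's inverse is in H, and H is closed under +: it is a subgroup.
In fact H = ⟨(6,0)⟩.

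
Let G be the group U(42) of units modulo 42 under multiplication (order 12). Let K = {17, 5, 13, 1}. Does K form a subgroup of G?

Closure fails: 17 · 17 = 37 ∉ K. So K is not a subgroup.

No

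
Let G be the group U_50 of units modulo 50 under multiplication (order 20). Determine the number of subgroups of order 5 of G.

|G| = 20 and 5 | 20, so subgroups of order 5 are possible by Lagrange.
The subgroups of order 5 are: {1, 11, 21, 31, 41}.
So G has 1 subgroup of order 5.

1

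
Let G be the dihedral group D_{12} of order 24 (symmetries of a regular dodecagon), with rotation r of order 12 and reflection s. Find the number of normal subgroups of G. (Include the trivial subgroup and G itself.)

G has 34 subgroups. Checking conjugation-invariance by order — order 1: 1/1 normal; order 2: 1/13 normal; order 3: 1/1 normal; order 4: 1/7 normal; order 6: 1/5 normal; order 8: 0/3 normal; order 12: 3/3 normal; order 24: 1/1 normal.
Total normal subgroups: 9.

9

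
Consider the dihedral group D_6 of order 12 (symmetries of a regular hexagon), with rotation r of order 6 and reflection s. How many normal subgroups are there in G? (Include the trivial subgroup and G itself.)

7

G has 16 subgroups. Checking conjugation-invariance by order — order 1: 1/1 normal; order 2: 1/7 normal; order 3: 1/1 normal; order 4: 0/3 normal; order 6: 3/3 normal; order 12: 1/1 normal.
Total normal subgroups: 7.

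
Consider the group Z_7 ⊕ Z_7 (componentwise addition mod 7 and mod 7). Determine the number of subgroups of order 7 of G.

8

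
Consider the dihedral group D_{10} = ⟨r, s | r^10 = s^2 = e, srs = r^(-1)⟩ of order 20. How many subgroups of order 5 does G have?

|G| = 20 and 5 | 20, so subgroups of order 5 are possible by Lagrange.
The subgroups of order 5 are: {e, r^2, r^4, r^6, r^8}.
So G has 1 subgroup of order 5.

1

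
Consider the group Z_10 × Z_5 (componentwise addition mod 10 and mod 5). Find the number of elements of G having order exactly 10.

An element (a,b) has order lcm(ord(a), ord(b)); count pairs with lcm equal to 10.
Enumerating gives 24 such elements.

24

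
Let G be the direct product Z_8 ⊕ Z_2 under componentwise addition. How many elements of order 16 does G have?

0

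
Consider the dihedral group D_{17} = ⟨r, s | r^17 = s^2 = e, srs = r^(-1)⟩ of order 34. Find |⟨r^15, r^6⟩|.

17

|⟨r^15⟩| = 17 and |⟨r^6⟩| = 17, so |H| is a multiple of lcm(17, 17) = 17 and divides |G| = 34.
Closing under the operation: H = {e, r, r^2, r^3, r^4, r^5, r^6, r^7, r^8, r^9, r^10, r^11, r^12, r^13, r^14, r^15, r^16}, so |H| = 17.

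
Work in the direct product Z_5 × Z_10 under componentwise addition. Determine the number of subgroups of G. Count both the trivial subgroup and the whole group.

16

|G| = 50, so by Lagrange every subgroup order divides 50. Divisors: 1, 2, 5, 10, 25, 50.
Subgroups by order — order 1: 1; order 2: 1; order 5: 6; order 10: 6; order 25: 1; order 50: 1.
Total: 1 + 1 + 6 + 6 + 1 + 1 = 16.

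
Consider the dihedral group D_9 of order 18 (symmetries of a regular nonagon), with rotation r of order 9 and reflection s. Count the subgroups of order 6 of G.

3

|G| = 18 and 6 | 18, so subgroups of order 6 are possible by Lagrange.
The subgroups of order 6 are: {e, r^3, r^6, r^2s, r^5s, r^8s}; {e, r^3, r^6, s, r^3s, r^6s}; {e, r^3, r^6, rs, r^4s, r^7s}.
So G has 3 subgroups of order 6.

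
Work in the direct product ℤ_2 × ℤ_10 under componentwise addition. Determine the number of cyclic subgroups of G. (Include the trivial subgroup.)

8

Group the elements of G by the cyclic subgroup they generate; each cyclic subgroup of order d accounts for φ(d) elements.
Cyclic subgroups by order — order 1: 1; order 2: 3; order 5: 1; order 10: 3.
Total: 8.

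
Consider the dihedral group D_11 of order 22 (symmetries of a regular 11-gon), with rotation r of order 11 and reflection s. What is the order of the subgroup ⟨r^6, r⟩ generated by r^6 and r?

11

|⟨r^6⟩| = 11 and |⟨r⟩| = 11, so |H| is a multiple of lcm(11, 11) = 11 and divides |G| = 22.
Closing under the operation: H = {e, r, r^2, r^3, r^4, r^5, r^6, r^7, r^8, r^9, r^10}, so |H| = 11.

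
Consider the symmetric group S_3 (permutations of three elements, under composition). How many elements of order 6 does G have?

0

No element of G has order 6 (even though 6 | 6).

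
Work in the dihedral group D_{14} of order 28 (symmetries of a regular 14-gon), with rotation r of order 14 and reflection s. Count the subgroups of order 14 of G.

3

|G| = 28 and 14 | 28, so subgroups of order 14 are possible by Lagrange.
The subgroups of order 14 are: {e, r, r^2, r^3, r^4, r^5, r^6, r^7, r^8, r^9, r^10, r^11, r^12, r^13}; {e, r^2, r^4, r^6, r^8, r^10, r^12, s, r^2s, r^4s, r^6s, r^8s, r^10s, r^12s}; {e, r^2, r^4, r^6, r^8, r^10, r^12, rs, r^3s, r^5s, r^7s, r^9s, r^11s, r^13s}.
So G has 3 subgroups of order 14.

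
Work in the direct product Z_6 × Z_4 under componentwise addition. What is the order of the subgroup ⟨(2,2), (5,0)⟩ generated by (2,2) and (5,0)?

|⟨(2,2)⟩| = 6 and |⟨(5,0)⟩| = 6, so |H| is a multiple of lcm(6, 6) = 6 and divides |G| = 24.
Closing under the operation: H = {(0,0), (0,2), (1,0), (1,2), (2,0), (2,2), (3,0), (3,2), (4,0), (4,2), (5,0), (5,2)}, so |H| = 12.

12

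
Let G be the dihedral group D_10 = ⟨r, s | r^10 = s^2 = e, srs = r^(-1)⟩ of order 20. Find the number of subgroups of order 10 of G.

3

|G| = 20 and 10 | 20, so subgroups of order 10 are possible by Lagrange.
The subgroups of order 10 are: {e, r, r^2, r^3, r^4, r^5, r^6, r^7, r^8, r^9}; {e, r^2, r^4, r^6, r^8, s, r^2s, r^4s, r^6s, r^8s}; {e, r^2, r^4, r^6, r^8, rs, r^3s, r^5s, r^7s, r^9s}.
So G has 3 subgroups of order 10.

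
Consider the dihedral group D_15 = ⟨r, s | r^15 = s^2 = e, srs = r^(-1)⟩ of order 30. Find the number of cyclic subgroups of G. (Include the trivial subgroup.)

A cyclic subgroup of order d is generated by each of its φ(d) elements of order d, so the cyclic subgroups of order d number (#elements of order d)/φ(d).
Cyclic subgroups by order — order 1: 1; order 2: 15; order 3: 1; order 5: 1; order 15: 1.
Total: 19.

19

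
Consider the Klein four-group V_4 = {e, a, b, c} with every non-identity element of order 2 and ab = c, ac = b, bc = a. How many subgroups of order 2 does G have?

3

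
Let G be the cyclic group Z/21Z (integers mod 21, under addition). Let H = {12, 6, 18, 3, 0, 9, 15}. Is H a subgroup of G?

|H| = 7 divides |G| = 21, consistent with Lagrange.
H contains the identity, every element's inverse is in H, and H is closed under +: it is a subgroup.
In fact H = ⟨18⟩.

Yes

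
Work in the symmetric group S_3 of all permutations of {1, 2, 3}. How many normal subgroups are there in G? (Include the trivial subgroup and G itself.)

G has 6 subgroups. Checking conjugation-invariance by order — order 1: 1/1 normal; order 2: 0/3 normal; order 3: 1/1 normal; order 6: 1/1 normal.
Total normal subgroups: 3.

3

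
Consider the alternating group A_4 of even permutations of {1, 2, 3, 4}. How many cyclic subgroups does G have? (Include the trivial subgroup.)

8

Group the elements of G by the cyclic subgroup they generate; each cyclic subgroup of order d accounts for φ(d) elements.
Cyclic subgroups by order — order 1: 1; order 2: 3; order 3: 4.
Total: 8.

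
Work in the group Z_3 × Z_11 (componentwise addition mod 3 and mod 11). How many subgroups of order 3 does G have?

|G| = 33 and 3 | 33, so subgroups of order 3 are possible by Lagrange.
The subgroups of order 3 are: {(0,0), (1,0), (2,0)}.
So G has 1 subgroup of order 3.

1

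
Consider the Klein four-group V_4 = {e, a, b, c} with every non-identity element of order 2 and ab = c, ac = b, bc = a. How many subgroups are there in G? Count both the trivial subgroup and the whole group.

5

|G| = 4, so by Lagrange every subgroup order divides 4. Divisors: 1, 2, 4.
Subgroups by order — order 1: 1; order 2: 3; order 4: 1.
Total: 1 + 3 + 1 = 5.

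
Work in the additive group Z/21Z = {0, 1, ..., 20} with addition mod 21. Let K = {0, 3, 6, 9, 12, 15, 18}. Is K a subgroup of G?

Yes

|K| = 7 divides |G| = 21, consistent with Lagrange.
K contains the identity, every element's inverse is in K, and K is closed under +: it is a subgroup.
In fact K = ⟨18⟩.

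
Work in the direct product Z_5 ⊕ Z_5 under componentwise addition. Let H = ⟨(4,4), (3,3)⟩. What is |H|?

5

|⟨(4,4)⟩| = 5 and |⟨(3,3)⟩| = 5, so |H| is a multiple of lcm(5, 5) = 5 and divides |G| = 25.
Closing under the operation: H = {(0,0), (1,1), (2,2), (3,3), (4,4)}, so |H| = 5.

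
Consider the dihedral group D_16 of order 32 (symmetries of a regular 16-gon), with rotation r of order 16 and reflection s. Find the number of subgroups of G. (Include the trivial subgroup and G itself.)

|G| = 32, so by Lagrange every subgroup order divides 32. Divisors: 1, 2, 4, 8, 16, 32.
Subgroups by order — order 1: 1; order 2: 17; order 4: 9; order 8: 5; order 16: 3; order 32: 1.
Total: 1 + 17 + 9 + 5 + 3 + 1 = 36.

36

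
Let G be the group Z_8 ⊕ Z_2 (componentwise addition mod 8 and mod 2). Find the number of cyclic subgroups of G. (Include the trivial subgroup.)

Each element a generates a cyclic subgroup ⟨a⟩; distinct elements may generate the same one (a cyclic group of order d has φ(d) generators).
Cyclic subgroups by order — order 1: 1; order 2: 3; order 4: 2; order 8: 2.
Total: 8.

8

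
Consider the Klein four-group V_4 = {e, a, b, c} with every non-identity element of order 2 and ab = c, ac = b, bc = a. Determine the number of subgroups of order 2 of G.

|G| = 4 and 2 | 4, so subgroups of order 2 are possible by Lagrange.
The subgroups of order 2 are: {e, a}; {e, b}; {e, c}.
So G has 3 subgroups of order 2.

3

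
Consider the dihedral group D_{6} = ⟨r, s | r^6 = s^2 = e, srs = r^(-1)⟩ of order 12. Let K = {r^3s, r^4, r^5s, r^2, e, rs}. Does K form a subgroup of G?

Yes

|K| = 6 divides |G| = 12, consistent with Lagrange.
K contains the identity, every element's inverse is in K, and K is closed under ·: it is a subgroup.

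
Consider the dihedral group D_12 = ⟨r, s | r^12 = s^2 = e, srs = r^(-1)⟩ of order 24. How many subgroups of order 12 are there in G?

3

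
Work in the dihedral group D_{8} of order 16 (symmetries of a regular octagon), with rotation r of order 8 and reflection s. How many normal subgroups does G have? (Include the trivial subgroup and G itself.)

G has 19 subgroups. Checking conjugation-invariance by order — order 1: 1/1 normal; order 2: 1/9 normal; order 4: 1/5 normal; order 8: 3/3 normal; order 16: 1/1 normal.
Total normal subgroups: 7.

7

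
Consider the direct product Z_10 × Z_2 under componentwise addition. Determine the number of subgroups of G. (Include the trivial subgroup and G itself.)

|G| = 20, so by Lagrange every subgroup order divides 20. Divisors: 1, 2, 4, 5, 10, 20.
Subgroups by order — order 1: 1; order 2: 3; order 4: 1; order 5: 1; order 10: 3; order 20: 1.
Total: 1 + 3 + 1 + 1 + 3 + 1 = 10.

10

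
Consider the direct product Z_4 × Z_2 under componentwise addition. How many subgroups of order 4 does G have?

|G| = 8 and 4 | 8, so subgroups of order 4 are possible by Lagrange.
The subgroups of order 4 are: {(0,0), (0,1), (2,0), (2,1)}; {(0,0), (1,0), (2,0), (3,0)}; {(0,0), (1,1), (2,0), (3,1)}.
So G has 3 subgroups of order 4.

3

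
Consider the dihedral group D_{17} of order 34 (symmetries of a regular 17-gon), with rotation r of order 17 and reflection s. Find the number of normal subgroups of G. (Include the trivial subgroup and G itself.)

3

G has 20 subgroups. Checking conjugation-invariance by order — order 1: 1/1 normal; order 2: 0/17 normal; order 17: 1/1 normal; order 34: 1/1 normal.
Total normal subgroups: 3.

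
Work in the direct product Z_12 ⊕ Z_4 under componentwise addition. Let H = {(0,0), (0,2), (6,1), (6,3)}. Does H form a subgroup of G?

|H| = 4 divides |G| = 48, consistent with Lagrange.
H contains the identity, every element's inverse is in H, and H is closed under +: it is a subgroup.
In fact H = ⟨(6,1)⟩.

Yes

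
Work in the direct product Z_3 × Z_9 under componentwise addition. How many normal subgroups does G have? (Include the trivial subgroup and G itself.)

10

G is abelian, so every subgroup is normal.
G has 10 subgroups in total, hence 10 normal subgroups.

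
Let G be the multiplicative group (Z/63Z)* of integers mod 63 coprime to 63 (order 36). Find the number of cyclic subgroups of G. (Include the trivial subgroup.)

Group the elements of G by the cyclic subgroup they generate; each cyclic subgroup of order d accounts for φ(d) elements.
Cyclic subgroups by order — order 1: 1; order 2: 3; order 3: 4; order 6: 12.
Total: 20.

20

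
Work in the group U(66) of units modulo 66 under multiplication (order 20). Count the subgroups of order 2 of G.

3

|G| = 20 and 2 | 20, so subgroups of order 2 are possible by Lagrange.
The subgroups of order 2 are: {1, 23}; {1, 43}; {1, 65}.
So G has 3 subgroups of order 2.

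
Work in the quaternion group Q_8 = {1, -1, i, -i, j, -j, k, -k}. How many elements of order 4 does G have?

The elements of order 4 are: i, -i, j, -j, k, -k.
That's 6.

6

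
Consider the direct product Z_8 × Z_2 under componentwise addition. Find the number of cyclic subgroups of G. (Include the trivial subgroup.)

8

A cyclic subgroup of order d is generated by each of its φ(d) elements of order d, so the cyclic subgroups of order d number (#elements of order d)/φ(d).
Cyclic subgroups by order — order 1: 1; order 2: 3; order 4: 2; order 8: 2.
Total: 8.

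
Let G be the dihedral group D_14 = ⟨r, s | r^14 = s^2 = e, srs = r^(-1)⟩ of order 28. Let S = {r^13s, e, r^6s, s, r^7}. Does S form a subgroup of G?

|S| = 5 does not divide |G| = 28, so by Lagrange S is not a subgroup.

No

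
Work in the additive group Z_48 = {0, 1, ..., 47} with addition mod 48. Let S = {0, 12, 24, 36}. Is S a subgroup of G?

Yes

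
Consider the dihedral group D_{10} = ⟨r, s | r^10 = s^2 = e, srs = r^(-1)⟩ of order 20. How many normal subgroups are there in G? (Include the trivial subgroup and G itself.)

7

G has 22 subgroups. Checking conjugation-invariance by order — order 1: 1/1 normal; order 2: 1/11 normal; order 4: 0/5 normal; order 5: 1/1 normal; order 10: 3/3 normal; order 20: 1/1 normal.
Total normal subgroups: 7.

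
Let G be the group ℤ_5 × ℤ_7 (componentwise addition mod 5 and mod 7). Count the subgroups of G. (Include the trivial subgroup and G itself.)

4

|G| = 35, so by Lagrange every subgroup order divides 35. Divisors: 1, 5, 7, 35.
Subgroups by order — order 1: 1; order 5: 1; order 7: 1; order 35: 1.
Total: 1 + 1 + 1 + 1 = 4.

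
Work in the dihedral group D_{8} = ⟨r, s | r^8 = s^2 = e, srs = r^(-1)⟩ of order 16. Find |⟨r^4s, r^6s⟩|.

|⟨r^4s⟩| = 2 and |⟨r^6s⟩| = 2, so |H| is a multiple of lcm(2, 2) = 2 and divides |G| = 16.
Closing under the operation: H = {e, r^2, r^4, r^6, s, r^2s, r^4s, r^6s}, so |H| = 8.

8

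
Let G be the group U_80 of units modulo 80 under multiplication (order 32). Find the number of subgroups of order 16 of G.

|G| = 32 and 16 | 32, so subgroups of order 16 are possible by Lagrange.
The subgroups of order 16 are: {1, 7, 9, 11, 13, 19, 23, 37, 41, 47, 49, 51, 53, 59, 63, 77}; {1, 3, 9, 11, 17, 19, 27, 33, 41, 43, 49, 51, 57, 59, 67, 73}; {1, 9, 11, 19, 21, 29, 31, 39, 41, 49, 51, 59, 61, 69, 71, 79}; {1, 9, 13, 17, 21, 29, 33, 37, 41, 49, 53, 57, 61, 69, 73, 77}; … (7 in all).
So G has 7 subgroups of order 16.

7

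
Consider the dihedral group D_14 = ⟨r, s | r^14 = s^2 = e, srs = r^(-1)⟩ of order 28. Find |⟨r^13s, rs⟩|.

14

|⟨r^13s⟩| = 2 and |⟨rs⟩| = 2, so |H| is a multiple of lcm(2, 2) = 2 and divides |G| = 28.
Closing under the operation: H = {e, r^2, r^4, r^6, r^8, r^10, r^12, rs, r^3s, r^5s, r^7s, r^9s, r^11s, r^13s}, so |H| = 14.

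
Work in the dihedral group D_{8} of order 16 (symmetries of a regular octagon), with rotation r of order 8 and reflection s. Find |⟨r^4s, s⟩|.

4

|⟨r^4s⟩| = 2 and |⟨s⟩| = 2, so |H| is a multiple of lcm(2, 2) = 2 and divides |G| = 16.
Closing under the operation: H = {e, r^4, s, r^4s}, so |H| = 4.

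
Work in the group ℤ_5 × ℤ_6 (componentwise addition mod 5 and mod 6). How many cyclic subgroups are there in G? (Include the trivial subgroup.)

8

A cyclic subgroup of order d is generated by each of its φ(d) elements of order d, so the cyclic subgroups of order d number (#elements of order d)/φ(d).
Cyclic subgroups by order — order 1: 1; order 2: 1; order 3: 1; order 5: 1; order 6: 1; order 10: 1; order 15: 1; order 30: 1.
Total: 8.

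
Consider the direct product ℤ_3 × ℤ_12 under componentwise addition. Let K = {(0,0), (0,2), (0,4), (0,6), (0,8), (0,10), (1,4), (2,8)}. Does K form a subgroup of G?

No

|K| = 8 does not divide |G| = 36, so by Lagrange K is not a subgroup.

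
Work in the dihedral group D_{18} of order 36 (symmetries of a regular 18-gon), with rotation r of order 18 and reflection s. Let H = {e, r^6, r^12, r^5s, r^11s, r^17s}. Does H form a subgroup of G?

|H| = 6 divides |G| = 36, consistent with Lagrange.
H contains the identity, every element's inverse is in H, and H is closed under ·: it is a subgroup.

Yes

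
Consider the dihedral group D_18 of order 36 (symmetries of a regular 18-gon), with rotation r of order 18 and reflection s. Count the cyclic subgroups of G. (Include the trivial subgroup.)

Group the elements of G by the cyclic subgroup they generate; each cyclic subgroup of order d accounts for φ(d) elements.
Cyclic subgroups by order — order 1: 1; order 2: 19; order 3: 1; order 6: 1; order 9: 1; order 18: 1.
Total: 24.

24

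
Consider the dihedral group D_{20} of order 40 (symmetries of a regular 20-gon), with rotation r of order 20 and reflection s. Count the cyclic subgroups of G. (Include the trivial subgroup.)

Group the elements of G by the cyclic subgroup they generate; each cyclic subgroup of order d accounts for φ(d) elements.
Cyclic subgroups by order — order 1: 1; order 2: 21; order 4: 1; order 5: 1; order 10: 1; order 20: 1.
Total: 26.

26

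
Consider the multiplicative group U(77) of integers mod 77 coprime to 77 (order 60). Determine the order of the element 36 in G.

5

Compute successive powers of 36 mod 77: 36, 64, 71, 15, 1; 36^5 ≡ 1 (mod 77).
So |⟨36⟩| = 5.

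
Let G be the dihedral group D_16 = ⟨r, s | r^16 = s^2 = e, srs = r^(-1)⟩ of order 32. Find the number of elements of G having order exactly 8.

4

The elements of order 8 are: r^2, r^6, r^10, r^14.
That's 4.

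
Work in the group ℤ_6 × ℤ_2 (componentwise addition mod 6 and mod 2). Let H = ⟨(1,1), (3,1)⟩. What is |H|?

6

|⟨(1,1)⟩| = 6 and |⟨(3,1)⟩| = 2, so |H| is a multiple of lcm(6, 2) = 6 and divides |G| = 12.
Closing under the operation: H = {(0,0), (1,1), (2,0), (3,1), (4,0), (5,1)}, so |H| = 6.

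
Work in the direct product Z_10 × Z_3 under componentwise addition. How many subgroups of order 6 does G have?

1

|G| = 30 and 6 | 30, so subgroups of order 6 are possible by Lagrange.
The subgroups of order 6 are: {(0,0), (0,1), (0,2), (5,0), (5,1), (5,2)}.
So G has 1 subgroup of order 6.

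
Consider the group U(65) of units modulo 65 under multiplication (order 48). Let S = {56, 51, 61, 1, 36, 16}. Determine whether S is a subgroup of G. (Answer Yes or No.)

Yes

|S| = 6 divides |G| = 48, consistent with Lagrange.
S contains the identity, every element's inverse is in S, and S is closed under ·: it is a subgroup.
In fact S = ⟨36⟩.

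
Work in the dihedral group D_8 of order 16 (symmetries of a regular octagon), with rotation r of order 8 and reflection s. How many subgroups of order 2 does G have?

9

|G| = 16 and 2 | 16, so subgroups of order 2 are possible by Lagrange.
The subgroups of order 2 are: {e, r^2s}; {e, r^3s}; {e, r^4}; {e, r^4s}; … (9 in all).
So G has 9 subgroups of order 2.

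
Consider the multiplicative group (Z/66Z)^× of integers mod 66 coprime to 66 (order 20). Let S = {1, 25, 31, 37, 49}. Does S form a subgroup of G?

Yes

|S| = 5 divides |G| = 20, consistent with Lagrange.
S contains the identity, every element's inverse is in S, and S is closed under ·: it is a subgroup.
In fact S = ⟨49⟩.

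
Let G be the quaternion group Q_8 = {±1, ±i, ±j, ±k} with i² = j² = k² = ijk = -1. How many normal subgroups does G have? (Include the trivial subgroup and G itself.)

G has 6 subgroups. Checking conjugation-invariance by order — order 1: 1/1 normal; order 2: 1/1 normal; order 4: 3/3 normal; order 8: 1/1 normal.
Total normal subgroups: 6.

6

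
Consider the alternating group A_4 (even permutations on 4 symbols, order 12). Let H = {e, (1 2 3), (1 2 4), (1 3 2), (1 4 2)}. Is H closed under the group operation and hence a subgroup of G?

No

|H| = 5 does not divide |G| = 12, so by Lagrange H is not a subgroup.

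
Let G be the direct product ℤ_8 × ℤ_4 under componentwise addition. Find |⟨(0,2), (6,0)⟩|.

8

|⟨(0,2)⟩| = 2 and |⟨(6,0)⟩| = 4, so |H| is a multiple of lcm(2, 4) = 4 and divides |G| = 32.
Closing under the operation: H = {(0,0), (0,2), (2,0), (2,2), (4,0), (4,2), (6,0), (6,2)}, so |H| = 8.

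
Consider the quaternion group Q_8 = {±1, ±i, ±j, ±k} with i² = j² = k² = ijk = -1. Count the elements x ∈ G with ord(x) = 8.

0

No element of G has order 8 (even though 8 | 8).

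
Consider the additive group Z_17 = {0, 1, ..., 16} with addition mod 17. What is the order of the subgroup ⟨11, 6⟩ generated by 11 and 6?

17

|⟨11⟩| = 17 and |⟨6⟩| = 17, so |H| is a multiple of lcm(17, 17) = 17 and divides |G| = 17.
Closing {11, 6} under the group operation gives all of G, so |H| = 17.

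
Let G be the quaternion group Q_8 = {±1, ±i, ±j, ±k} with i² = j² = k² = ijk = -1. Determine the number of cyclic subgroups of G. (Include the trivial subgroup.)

A cyclic subgroup of order d is generated by each of its φ(d) elements of order d, so the cyclic subgroups of order d number (#elements of order d)/φ(d).
Cyclic subgroups by order — order 1: 1; order 2: 1; order 4: 3.
Total: 5.

5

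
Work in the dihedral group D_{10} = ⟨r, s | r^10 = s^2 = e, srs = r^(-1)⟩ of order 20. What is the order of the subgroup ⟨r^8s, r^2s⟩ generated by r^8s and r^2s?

10

|⟨r^8s⟩| = 2 and |⟨r^2s⟩| = 2, so |H| is a multiple of lcm(2, 2) = 2 and divides |G| = 20.
Closing under the operation: H = {e, r^2, r^4, r^6, r^8, s, r^2s, r^4s, r^6s, r^8s}, so |H| = 10.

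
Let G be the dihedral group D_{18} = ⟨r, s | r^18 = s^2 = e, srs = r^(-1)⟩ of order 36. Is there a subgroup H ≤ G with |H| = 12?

12 | 36. A subgroup of order 12 is {e, r^3, r^6, r^9, r^12, r^15, rs, r^4s, r^7s, r^10s, r^13s, r^16s}.

Yes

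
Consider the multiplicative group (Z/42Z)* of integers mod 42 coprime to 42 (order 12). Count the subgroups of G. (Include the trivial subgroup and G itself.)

10

|G| = 12, so by Lagrange every subgroup order divides 12. Divisors: 1, 2, 3, 4, 6, 12.
Subgroups by order — order 1: 1; order 2: 3; order 3: 1; order 4: 1; order 6: 3; order 12: 1.
Total: 1 + 3 + 1 + 1 + 3 + 1 = 10.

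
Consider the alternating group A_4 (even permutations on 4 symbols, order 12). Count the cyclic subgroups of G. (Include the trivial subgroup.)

A cyclic subgroup of order d is generated by each of its φ(d) elements of order d, so the cyclic subgroups of order d number (#elements of order d)/φ(d).
Cyclic subgroups by order — order 1: 1; order 2: 3; order 3: 4.
Total: 8.

8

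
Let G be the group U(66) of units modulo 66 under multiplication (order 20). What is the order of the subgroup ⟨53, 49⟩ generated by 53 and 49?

|⟨53⟩| = 10 and |⟨49⟩| = 5, so |H| is a multiple of lcm(10, 5) = 10 and divides |G| = 20.
Closing under the operation: H = {1, 5, 23, 25, 31, 37, 47, 49, 53, 59}, so |H| = 10.

10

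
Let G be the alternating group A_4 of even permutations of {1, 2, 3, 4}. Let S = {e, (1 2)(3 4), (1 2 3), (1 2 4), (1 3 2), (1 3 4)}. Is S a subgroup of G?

(1 3 4) ∈ S but its inverse (1 4 3) ∉ S, so S is not a subgroup.

No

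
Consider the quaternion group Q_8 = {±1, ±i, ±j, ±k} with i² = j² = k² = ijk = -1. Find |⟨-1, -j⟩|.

4

|⟨-1⟩| = 2 and |⟨-j⟩| = 4, so |H| is a multiple of lcm(2, 4) = 4 and divides |G| = 8.
Closing under the operation: H = {1, -1, j, -j}, so |H| = 4.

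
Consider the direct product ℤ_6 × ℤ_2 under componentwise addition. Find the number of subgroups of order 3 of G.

1

|G| = 12 and 3 | 12, so subgroups of order 3 are possible by Lagrange.
The subgroups of order 3 are: {(0,0), (2,0), (4,0)}.
So G has 1 subgroup of order 3.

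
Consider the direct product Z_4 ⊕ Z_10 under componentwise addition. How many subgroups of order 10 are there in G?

3

|G| = 40 and 10 | 40, so subgroups of order 10 are possible by Lagrange.
The subgroups of order 10 are: {(0,0), (0,1), (0,2), (0,3), (0,4), (0,5), (0,6), (0,7), (0,8), (0,9)}; {(0,0), (0,2), (0,4), (0,6), (0,8), (2,0), (2,2), (2,4), (2,6), (2,8)}; {(0,0), (0,2), (0,4), (0,6), (0,8), (2,1), (2,3), (2,5), (2,7), (2,9)}.
So G has 3 subgroups of order 10.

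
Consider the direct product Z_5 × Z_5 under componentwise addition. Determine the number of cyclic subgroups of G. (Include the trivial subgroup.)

7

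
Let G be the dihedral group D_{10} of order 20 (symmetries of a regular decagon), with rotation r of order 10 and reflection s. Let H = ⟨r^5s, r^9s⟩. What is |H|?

10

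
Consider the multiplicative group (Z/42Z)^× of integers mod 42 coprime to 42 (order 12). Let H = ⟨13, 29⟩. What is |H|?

4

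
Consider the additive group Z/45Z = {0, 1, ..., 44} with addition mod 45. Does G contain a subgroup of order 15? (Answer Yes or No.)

Yes

15 | 45. A subgroup of order 15 is {0, 3, 6, 9, 12, 15, 18, 21, 24, 27, 30, 33, 36, 39, 42}.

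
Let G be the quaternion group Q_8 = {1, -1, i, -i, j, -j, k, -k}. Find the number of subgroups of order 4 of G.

|G| = 8 and 4 | 8, so subgroups of order 4 are possible by Lagrange.
The subgroups of order 4 are: {1, -1, i, -i}; {1, -1, j, -j}; {1, -1, k, -k}.
So G has 3 subgroups of order 4.

3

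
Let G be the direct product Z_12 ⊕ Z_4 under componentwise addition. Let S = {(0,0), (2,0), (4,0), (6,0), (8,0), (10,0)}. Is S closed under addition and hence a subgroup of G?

Yes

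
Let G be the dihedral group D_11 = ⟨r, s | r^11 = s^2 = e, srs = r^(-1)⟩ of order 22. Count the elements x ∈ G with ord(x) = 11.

10

Enumerating element orders in G gives 10 elements of order 11.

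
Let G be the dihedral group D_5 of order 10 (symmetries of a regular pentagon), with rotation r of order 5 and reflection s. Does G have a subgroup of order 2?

2 | 10. A subgroup of order 2 is {e, r^2s}.

Yes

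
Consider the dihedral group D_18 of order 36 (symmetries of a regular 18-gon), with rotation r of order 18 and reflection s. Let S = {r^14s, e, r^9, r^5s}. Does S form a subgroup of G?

Yes

|S| = 4 divides |G| = 36, consistent with Lagrange.
S contains the identity, every element's inverse is in S, and S is closed under ·: it is a subgroup.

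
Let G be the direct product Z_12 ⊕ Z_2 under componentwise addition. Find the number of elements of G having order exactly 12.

8

An element (a,b) has order lcm(ord(a), ord(b)); count pairs with lcm equal to 12.
Enumerating gives 8 such elements.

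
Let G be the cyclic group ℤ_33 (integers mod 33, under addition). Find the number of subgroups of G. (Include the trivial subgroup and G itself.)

Subgroups of the cyclic group ℤ_33 correspond bijectively to divisors of 33.
Divisors of 33: 1, 3, 11, 33.
So ℤ_33 has 4 subgroups.

4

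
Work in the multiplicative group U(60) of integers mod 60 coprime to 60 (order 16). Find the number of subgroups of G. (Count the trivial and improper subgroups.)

27

|G| = 16, so by Lagrange every subgroup order divides 16. Divisors: 1, 2, 4, 8, 16.
Subgroups by order — order 1: 1; order 2: 7; order 4: 11; order 8: 7; order 16: 1.
Total: 1 + 7 + 11 + 7 + 1 = 27.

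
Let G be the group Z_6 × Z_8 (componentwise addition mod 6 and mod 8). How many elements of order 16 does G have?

An element (a,b) has order lcm(ord(a), ord(b)); count pairs with lcm equal to 16.
Enumerating gives 0 such elements.

0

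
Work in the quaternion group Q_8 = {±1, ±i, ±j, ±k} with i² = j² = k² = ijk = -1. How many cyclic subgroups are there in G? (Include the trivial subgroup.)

Group the elements of G by the cyclic subgroup they generate; each cyclic subgroup of order d accounts for φ(d) elements.
Cyclic subgroups by order — order 1: 1; order 2: 1; order 4: 3.
Total: 5.

5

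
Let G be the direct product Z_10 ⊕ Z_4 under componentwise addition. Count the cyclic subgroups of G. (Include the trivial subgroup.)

Each element a generates a cyclic subgroup ⟨a⟩; distinct elements may generate the same one (a cyclic group of order d has φ(d) generators).
Cyclic subgroups by order — order 1: 1; order 2: 3; order 4: 2; order 5: 1; order 10: 3; order 20: 2.
Total: 12.

12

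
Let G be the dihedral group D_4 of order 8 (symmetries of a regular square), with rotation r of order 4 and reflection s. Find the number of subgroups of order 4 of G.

|G| = 8 and 4 | 8, so subgroups of order 4 are possible by Lagrange.
The subgroups of order 4 are: {e, r, r^2, r^3}; {e, r^2, s, r^2s}; {e, r^2, rs, r^3s}.
So G has 3 subgroups of order 4.

3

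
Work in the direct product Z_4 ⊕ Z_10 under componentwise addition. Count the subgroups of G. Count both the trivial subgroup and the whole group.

16

|G| = 40, so by Lagrange every subgroup order divides 40. Divisors: 1, 2, 4, 5, 8, 10, 20, 40.
Subgroups by order — order 1: 1; order 2: 3; order 4: 3; order 5: 1; order 8: 1; order 10: 3; order 20: 3; order 40: 1.
Total: 1 + 3 + 3 + 1 + 1 + 3 + 3 + 1 = 16.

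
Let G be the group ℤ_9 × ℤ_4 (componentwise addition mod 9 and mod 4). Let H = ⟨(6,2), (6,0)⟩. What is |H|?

|⟨(6,2)⟩| = 6 and |⟨(6,0)⟩| = 3, so |H| is a multiple of lcm(6, 3) = 6 and divides |G| = 36.
Closing under the operation: H = {(0,0), (0,2), (3,0), (3,2), (6,0), (6,2)}, so |H| = 6.

6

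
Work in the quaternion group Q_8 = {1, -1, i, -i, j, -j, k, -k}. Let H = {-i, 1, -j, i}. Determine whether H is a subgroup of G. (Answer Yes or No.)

No

-j ∈ H but its inverse j ∉ H, so H is not a subgroup.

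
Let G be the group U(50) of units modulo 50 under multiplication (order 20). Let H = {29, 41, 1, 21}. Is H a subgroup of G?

No

41 ∈ H but its inverse 11 ∉ H, so H is not a subgroup.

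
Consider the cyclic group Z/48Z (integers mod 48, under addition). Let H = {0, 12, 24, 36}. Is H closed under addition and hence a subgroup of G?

Yes

|H| = 4 divides |G| = 48, consistent with Lagrange.
H contains the identity, every element's inverse is in H, and H is closed under +: it is a subgroup.
In fact H = ⟨12⟩.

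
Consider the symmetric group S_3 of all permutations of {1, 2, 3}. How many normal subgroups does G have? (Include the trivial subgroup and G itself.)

G has 6 subgroups. Checking conjugation-invariance by order — order 1: 1/1 normal; order 2: 0/3 normal; order 3: 1/1 normal; order 6: 1/1 normal.
Total normal subgroups: 3.

3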